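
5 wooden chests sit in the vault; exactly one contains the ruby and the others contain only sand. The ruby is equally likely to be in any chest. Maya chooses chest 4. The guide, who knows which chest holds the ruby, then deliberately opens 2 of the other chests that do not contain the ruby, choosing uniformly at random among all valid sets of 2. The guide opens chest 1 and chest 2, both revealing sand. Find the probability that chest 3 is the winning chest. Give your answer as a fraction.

2/5

Condition on the true location of the ruby.
If it is in either of chests 1 and 2 (prior 1/5 each): that chest was opened and seen not to hold the prize — ruled out; weight (1/5)·0 = 0 each.
If it is in either of chests 3 and 5 (prior 1/5 each): the guide has 3 equally likely choices, so probability 1/3; weight (1/5)·(1/3) = 1/15 each.
If it is in chest 4 (prior 1/5): the guide has 6 equally likely choices, so probability 1/6; weight (1/5)·(1/6) = 1/30.
The weights sum to 1/6.
So P(the ruby in chest 3 | the guide opened chest 1 and chest 2) = (1/15) / (1/6) = 2/5.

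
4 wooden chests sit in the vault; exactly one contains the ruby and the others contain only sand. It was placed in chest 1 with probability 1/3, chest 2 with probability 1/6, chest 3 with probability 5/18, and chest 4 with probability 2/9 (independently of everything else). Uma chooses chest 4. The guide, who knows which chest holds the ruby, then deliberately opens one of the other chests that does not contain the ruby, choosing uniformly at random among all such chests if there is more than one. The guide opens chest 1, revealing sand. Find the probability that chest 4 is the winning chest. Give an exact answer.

Apply Bayes' rule, conditioning on where the ruby actually is.
If it is in chest 1 (prior 1/3): the guide opened chest 1, so this case is ruled out; weight (1/3)·0 = 0.
If it is in chest 2 (prior 1/6): the guide has 2 equally likely choices, so probability 1/2; weight (1/6)·(1/2) = 1/12.
If it is in chest 3 (prior 5/18): the guide has 2 equally likely choices, so probability 1/2; weight (5/18)·(1/2) = 5/36.
If it is in chest 4 (prior 2/9): the guide has 3 equally likely choices, so probability 1/3; weight (2/9)·(1/3) = 2/27.
The weights sum to 8/27.
So P(the ruby in chest 4 | the guide opened chest 1) = (2/27) / (8/27) = 1/4.

1/4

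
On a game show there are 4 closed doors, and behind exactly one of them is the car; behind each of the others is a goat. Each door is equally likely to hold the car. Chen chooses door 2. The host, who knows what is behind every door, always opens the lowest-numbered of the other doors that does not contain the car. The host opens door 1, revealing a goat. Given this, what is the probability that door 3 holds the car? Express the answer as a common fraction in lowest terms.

1/3

Condition on the true location of the car.
If it is behind door 1 (prior 1/4): the host opened door 1, so this case is ruled out; weight (1/4)·0 = 0.
If it is behind any of doors 2, 3, and 4 (prior 1/4 each): door 1 is the lowest-numbered option available, probability 1; weight (1/4)·1 = 1/4 each.
The weights sum to 3/4.
So P(the car behind door 3 | the host opened door 1) = (1/4) / (3/4) = 1/3.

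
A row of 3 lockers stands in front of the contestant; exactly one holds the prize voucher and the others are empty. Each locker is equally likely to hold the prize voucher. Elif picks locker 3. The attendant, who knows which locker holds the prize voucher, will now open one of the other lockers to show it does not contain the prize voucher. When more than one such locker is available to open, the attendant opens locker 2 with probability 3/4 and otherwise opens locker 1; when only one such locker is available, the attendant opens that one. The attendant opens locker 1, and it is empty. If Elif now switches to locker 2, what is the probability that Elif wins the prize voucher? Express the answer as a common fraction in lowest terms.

Condition on the true location of the prize voucher.
If it is in locker 1 (prior 1/3): the attendant opened locker 1, so this case is ruled out; weight (1/3)·0 = 0.
If it is in locker 2 (prior 1/3): only locker 1 is available, probability 1; weight (1/3)·1 = 1/3.
If it is in locker 3 (prior 1/3): locker 2 is available but not opened, probability 1/4; weight (1/3)·(1/4) = 1/12.
The weights sum to 5/12.
So P(the prize voucher in locker 2 | the attendant opened locker 1) = (1/3) / (5/12) = 4/5.

4/5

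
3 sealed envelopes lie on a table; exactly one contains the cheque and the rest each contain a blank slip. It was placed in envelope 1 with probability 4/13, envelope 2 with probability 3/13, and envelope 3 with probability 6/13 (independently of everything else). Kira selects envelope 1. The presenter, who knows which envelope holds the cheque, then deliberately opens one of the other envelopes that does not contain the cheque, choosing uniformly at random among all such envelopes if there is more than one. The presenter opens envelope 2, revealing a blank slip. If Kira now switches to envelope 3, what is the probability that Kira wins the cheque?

3/4

Condition on the true location of the cheque.
If it is in envelope 1 (prior 4/13): the presenter has 2 equally likely choices, so probability 1/2; weight (4/13)·(1/2) = 2/13.
If it is in envelope 2 (prior 3/13): the presenter opened envelope 2, so this case is ruled out; weight (3/13)·0 = 0.
If it is in envelope 3 (prior 6/13): the presenter has no choice, probability 1; weight (6/13)·1 = 6/13.
The weights sum to 8/13.
So P(the cheque in envelope 3 | the presenter opened envelope 2) = (6/13) / (8/13) = 3/4.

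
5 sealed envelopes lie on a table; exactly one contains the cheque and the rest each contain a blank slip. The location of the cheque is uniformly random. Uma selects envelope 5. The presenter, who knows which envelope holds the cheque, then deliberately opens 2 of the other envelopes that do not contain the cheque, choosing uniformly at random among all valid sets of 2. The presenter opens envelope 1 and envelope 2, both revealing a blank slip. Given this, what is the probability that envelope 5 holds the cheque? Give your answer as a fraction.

1/5

Consider each possible location of the cheque in turn.
If it is in either of envelopes 1 and 2 (prior 1/5 each): that envelope was opened and seen not to hold the prize — ruled out; weight (1/5)·0 = 0 each.
If it is in either of envelopes 3 and 4 (prior 1/5 each): the presenter has 3 equally likely choices, so probability 1/3; weight (1/5)·(1/3) = 1/15 each.
If it is in envelope 5 (prior 1/5): the presenter has 6 equally likely choices, so probability 1/6; weight (1/5)·(1/6) = 1/30.
The weights sum to 1/6.
So P(the cheque in envelope 5 | the presenter opened envelope 1 and envelope 2) = (1/30) / (1/6) = 1/5.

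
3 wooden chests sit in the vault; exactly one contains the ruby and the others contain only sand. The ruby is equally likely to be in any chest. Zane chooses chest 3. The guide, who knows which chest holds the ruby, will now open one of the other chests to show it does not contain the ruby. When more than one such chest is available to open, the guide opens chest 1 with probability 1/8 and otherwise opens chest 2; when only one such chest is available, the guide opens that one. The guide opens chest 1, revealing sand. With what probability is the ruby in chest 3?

1/9

Apply Bayes' rule, conditioning on where the ruby actually is.
If it is in chest 1 (prior 1/3): the guide opened chest 1, so this case is ruled out; weight (1/3)·0 = 0.
If it is in chest 2 (prior 1/3): only chest 1 is available, probability 1; weight (1/3)·1 = 1/3.
If it is in chest 3 (prior 1/3): chest 1 is available, opened with probability 1/8; weight (1/3)·(1/8) = 1/24.
The weights sum to 3/8.
So P(the ruby in chest 3 | the guide opened chest 1) = (1/24) / (3/8) = 1/9.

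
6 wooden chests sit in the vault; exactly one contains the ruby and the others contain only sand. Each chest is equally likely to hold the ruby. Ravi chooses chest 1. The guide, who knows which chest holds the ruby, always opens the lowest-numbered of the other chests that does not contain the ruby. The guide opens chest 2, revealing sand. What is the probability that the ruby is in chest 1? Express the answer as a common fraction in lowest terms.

Consider each possible location of the ruby in turn.
If it is in any of chests 1, 3, 4, 5, and 6 (prior 1/6 each): chest 2 is the lowest-numbered option available, probability 1; weight (1/6)·1 = 1/6 each.
If it is in chest 2 (prior 1/6): the guide opened chest 2, so this case is ruled out; weight (1/6)·0 = 0.
The weights sum to 5/6.
So P(the ruby in chest 1 | the guide opened chest 2) = (1/6) / (5/6) = 1/5.

1/5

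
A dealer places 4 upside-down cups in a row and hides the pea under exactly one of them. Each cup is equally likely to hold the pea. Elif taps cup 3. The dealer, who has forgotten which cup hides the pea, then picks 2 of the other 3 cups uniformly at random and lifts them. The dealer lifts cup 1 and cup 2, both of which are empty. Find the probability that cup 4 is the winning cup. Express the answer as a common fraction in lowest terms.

Because the dealer chose which cups to lift without knowing where the pea is, the choice is independent of the prize location. Learning that none of the 2 opened cups holds the pea simply rules out those 2 locations and leaves the remaining 2 cups still equally likely by symmetry.
So P(the pea under cup 4) = 1/2.

1/2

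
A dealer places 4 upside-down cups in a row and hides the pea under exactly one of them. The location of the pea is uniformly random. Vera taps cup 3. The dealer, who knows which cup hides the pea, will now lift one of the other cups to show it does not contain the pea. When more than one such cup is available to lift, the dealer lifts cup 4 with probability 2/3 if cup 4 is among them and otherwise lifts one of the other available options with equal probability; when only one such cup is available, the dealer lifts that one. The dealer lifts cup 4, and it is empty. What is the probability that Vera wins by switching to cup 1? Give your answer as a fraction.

Apply Bayes' rule, conditioning on where the pea actually is.
If it is under any of cups 1, 2, and 3 (prior 1/4 each): cup 4 is available, opened with probability 2/3; weight (1/4)·(2/3) = 1/6 each.
If it is under cup 4 (prior 1/4): the dealer opened cup 4, so this case is ruled out; weight (1/4)·0 = 0.
The weights sum to 1/2.
So P(the pea under cup 1 | the dealer opened cup 4) = (1/6) / (1/2) = 1/3.

1/3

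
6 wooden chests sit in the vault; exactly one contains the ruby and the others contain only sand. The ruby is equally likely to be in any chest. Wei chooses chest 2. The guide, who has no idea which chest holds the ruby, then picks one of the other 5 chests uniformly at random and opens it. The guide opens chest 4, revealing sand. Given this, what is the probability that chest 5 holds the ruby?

1/5

Consider each possible location of the ruby in turn.
If it is in any of chests 1, 2, 3, 5, and 6 (prior 1/6 each): the guide picks chest 4 with probability 1/5 regardless, and it is not the prize; weight (1/6)·(1/5) = 1/30 each.
If it is in chest 4 (prior 1/6): the guide opened chest 4, so this case is ruled out; weight (1/6)·0 = 0.
The weights sum to 1/6.
So P(the ruby in chest 5 | the guide opened chest 4) = (1/30) / (1/6) = 1/5.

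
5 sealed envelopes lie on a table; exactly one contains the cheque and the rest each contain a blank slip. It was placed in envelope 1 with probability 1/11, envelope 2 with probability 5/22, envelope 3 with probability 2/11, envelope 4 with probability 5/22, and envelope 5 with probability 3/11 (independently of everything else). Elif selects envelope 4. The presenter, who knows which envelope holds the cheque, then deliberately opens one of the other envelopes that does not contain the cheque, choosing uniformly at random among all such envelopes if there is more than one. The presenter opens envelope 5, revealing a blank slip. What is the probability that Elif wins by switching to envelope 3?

16/59

Condition on the true location of the cheque.
If it is in envelope 1 (prior 1/11): the presenter has 3 equally likely choices, so probability 1/3; weight (1/11)·(1/3) = 1/33.
If it is in envelope 2 (prior 5/22): the presenter has 3 equally likely choices, so probability 1/3; weight (5/22)·(1/3) = 5/66.
If it is in envelope 3 (prior 2/11): the presenter has 3 equally likely choices, so probability 1/3; weight (2/11)·(1/3) = 2/33.
If it is in envelope 4 (prior 5/22): the presenter has 4 equally likely choices, so probability 1/4; weight (5/22)·(1/4) = 5/88.
If it is in envelope 5 (prior 3/11): the presenter opened envelope 5, so this case is ruled out; weight (3/11)·0 = 0.
The weights sum to 59/264.
So P(the cheque in envelope 3 | the presenter opened envelope 5) = (2/33) / (59/264) = 16/59.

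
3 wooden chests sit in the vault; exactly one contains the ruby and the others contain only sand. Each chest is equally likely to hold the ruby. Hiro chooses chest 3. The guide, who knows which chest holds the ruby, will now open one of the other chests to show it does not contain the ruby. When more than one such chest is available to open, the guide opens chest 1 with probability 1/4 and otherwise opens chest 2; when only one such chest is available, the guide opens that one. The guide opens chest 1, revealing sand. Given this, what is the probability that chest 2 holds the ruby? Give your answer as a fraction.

4/5

Condition on the true location of the ruby.
If it is in chest 1 (prior 1/3): the guide opened chest 1, so this case is ruled out; weight (1/3)·0 = 0.
If it is in chest 2 (prior 1/3): only chest 1 is available, probability 1; weight (1/3)·1 = 1/3.
If it is in chest 3 (prior 1/3): chest 1 is available, opened with probability 1/4; weight (1/3)·(1/4) = 1/12.
The weights sum to 5/12.
So P(the ruby in chest 2 | the guide opened chest 1) = (1/3) / (5/12) = 4/5.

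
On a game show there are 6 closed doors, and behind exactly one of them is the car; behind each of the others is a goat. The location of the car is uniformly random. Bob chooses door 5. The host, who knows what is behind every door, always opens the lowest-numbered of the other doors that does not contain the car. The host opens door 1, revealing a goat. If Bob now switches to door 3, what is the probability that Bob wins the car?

1/5

Condition on the true location of the car.
If it is behind door 1 (prior 1/6): the host opened door 1, so this case is ruled out; weight (1/6)·0 = 0.
If it is behind any of doors 2, 3, 4, 5, and 6 (prior 1/6 each): door 1 is the lowest-numbered option available, probability 1; weight (1/6)·1 = 1/6 each.
The weights sum to 5/6.
So P(the car behind door 3 | the host opened door 1) = (1/6) / (5/6) = 1/5.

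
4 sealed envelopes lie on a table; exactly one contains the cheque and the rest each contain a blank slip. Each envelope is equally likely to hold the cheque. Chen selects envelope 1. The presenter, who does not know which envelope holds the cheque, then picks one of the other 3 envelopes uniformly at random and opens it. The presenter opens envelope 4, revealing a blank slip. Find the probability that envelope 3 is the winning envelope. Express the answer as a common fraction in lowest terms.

Apply Bayes' rule, conditioning on where the cheque actually is.
If it is in any of envelopes 1, 2, and 3 (prior 1/4 each): the presenter picks envelope 4 with probability 1/3 regardless, and it is not the prize; weight (1/4)·(1/3) = 1/12 each.
If it is in envelope 4 (prior 1/4): the presenter opened envelope 4, so this case is ruled out; weight (1/4)·0 = 0.
The weights sum to 1/4.
So P(the cheque in envelope 3 | the presenter opened envelope 4) = (1/12) / (1/4) = 1/3.

1/3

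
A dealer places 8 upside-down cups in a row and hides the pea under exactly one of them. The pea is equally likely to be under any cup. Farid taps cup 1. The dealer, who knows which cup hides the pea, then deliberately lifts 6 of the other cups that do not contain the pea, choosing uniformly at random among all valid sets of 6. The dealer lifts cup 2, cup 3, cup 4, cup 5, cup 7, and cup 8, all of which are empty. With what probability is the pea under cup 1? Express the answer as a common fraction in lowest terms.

Apply Bayes' rule, conditioning on where the pea actually is.
If it is under cup 1 (prior 1/8): the dealer has 7 equally likely choices, so probability 1/7; weight (1/8)·(1/7) = 1/56.
If it is under any of cups 2, 3, 4, 5, 7, and 8 (prior 1/8 each): that cup was opened and seen not to hold the prize — ruled out; weight (1/8)·0 = 0 each.
If it is under cup 6 (prior 1/8): the dealer has no choice, probability 1; weight (1/8)·1 = 1/8.
The weights sum to 1/7.
So P(the pea under cup 1 | the dealer opened cup 2, cup 3, cup 4, cup 5, cup 7, and cup 8) = (1/56) / (1/7) = 1/8.

1/8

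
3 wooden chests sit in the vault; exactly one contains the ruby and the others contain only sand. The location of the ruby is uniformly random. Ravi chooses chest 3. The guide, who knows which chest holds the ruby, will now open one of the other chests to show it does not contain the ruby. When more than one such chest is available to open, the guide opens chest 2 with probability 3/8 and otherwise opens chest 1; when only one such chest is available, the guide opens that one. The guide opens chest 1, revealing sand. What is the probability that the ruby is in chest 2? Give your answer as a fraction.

8/13

Condition on the true location of the ruby.
If it is in chest 1 (prior 1/3): the guide opened chest 1, so this case is ruled out; weight (1/3)·0 = 0.
If it is in chest 2 (prior 1/3): only chest 1 is available, probability 1; weight (1/3)·1 = 1/3.
If it is in chest 3 (prior 1/3): chest 2 is available but not opened, probability 5/8; weight (1/3)·(5/8) = 5/24.
The weights sum to 13/24.
So P(the ruby in chest 2 | the guide opened chest 1) = (1/3) / (13/24) = 8/13.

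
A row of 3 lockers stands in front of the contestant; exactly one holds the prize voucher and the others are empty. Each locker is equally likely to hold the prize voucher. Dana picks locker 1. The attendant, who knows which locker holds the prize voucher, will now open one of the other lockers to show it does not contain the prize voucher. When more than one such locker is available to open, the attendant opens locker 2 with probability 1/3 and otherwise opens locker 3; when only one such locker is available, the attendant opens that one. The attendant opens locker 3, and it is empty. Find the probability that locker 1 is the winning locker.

Apply Bayes' rule, conditioning on where the prize voucher actually is.
If it is in locker 1 (prior 1/3): locker 2 is available but not opened, probability 2/3; weight (1/3)·(2/3) = 2/9.
If it is in locker 2 (prior 1/3): only locker 3 is available, probability 1; weight (1/3)·1 = 1/3.
If it is in locker 3 (prior 1/3): the attendant opened locker 3, so this case is ruled out; weight (1/3)·0 = 0.
The weights sum to 5/9.
So P(the prize voucher in locker 1 | the attendant opened locker 3) = (2/9) / (5/9) = 2/5.

2/5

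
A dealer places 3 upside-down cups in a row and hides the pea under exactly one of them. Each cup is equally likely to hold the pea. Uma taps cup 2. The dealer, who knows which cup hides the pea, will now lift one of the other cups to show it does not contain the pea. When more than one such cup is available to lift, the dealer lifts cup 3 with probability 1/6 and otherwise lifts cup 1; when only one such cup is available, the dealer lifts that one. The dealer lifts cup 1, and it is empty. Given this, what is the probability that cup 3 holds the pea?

Consider each possible location of the pea in turn.
If it is under cup 1 (prior 1/3): the dealer opened cup 1, so this case is ruled out; weight (1/3)·0 = 0.
If it is under cup 2 (prior 1/3): cup 3 is available but not opened, probability 5/6; weight (1/3)·(5/6) = 5/18.
If it is under cup 3 (prior 1/3): only cup 1 is available, probability 1; weight (1/3)·1 = 1/3.
The weights sum to 11/18.
So P(the pea under cup 3 | the dealer opened cup 1) = (1/3) / (11/18) = 6/11.

6/11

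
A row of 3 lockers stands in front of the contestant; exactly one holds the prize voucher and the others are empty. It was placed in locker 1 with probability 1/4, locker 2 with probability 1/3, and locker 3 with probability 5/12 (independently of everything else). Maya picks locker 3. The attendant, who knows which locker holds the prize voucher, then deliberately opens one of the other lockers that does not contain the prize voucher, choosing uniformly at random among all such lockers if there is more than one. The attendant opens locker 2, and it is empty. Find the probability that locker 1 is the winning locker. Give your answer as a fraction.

Condition on the true location of the prize voucher.
If it is in locker 1 (prior 1/4): the attendant has no choice, probability 1; weight (1/4)·1 = 1/4.
If it is in locker 2 (prior 1/3): the attendant opened locker 2, so this case is ruled out; weight (1/3)·0 = 0.
If it is in locker 3 (prior 5/12): the attendant has 2 equally likely choices, so probability 1/2; weight (5/12)·(1/2) = 5/24.
The weights sum to 11/24.
So P(the prize voucher in locker 1 | the attendant opened locker 2) = (1/4) / (11/24) = 6/11.

6/11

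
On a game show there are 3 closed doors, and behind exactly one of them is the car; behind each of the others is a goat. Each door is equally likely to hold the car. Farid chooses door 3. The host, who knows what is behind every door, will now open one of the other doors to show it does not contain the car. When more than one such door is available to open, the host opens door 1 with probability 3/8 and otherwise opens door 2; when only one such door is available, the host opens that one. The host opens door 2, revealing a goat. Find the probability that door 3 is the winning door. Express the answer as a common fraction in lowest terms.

5/13

Condition on the true location of the car.
If it is behind door 1 (prior 1/3): only door 2 is available, probability 1; weight (1/3)·1 = 1/3.
If it is behind door 2 (prior 1/3): the host opened door 2, so this case is ruled out; weight (1/3)·0 = 0.
If it is behind door 3 (prior 1/3): door 1 is available but not opened, probability 5/8; weight (1/3)·(5/8) = 5/24.
The weights sum to 13/24.
So P(the car behind door 3 | the host opened door 2) = (5/24) / (13/24) = 5/13.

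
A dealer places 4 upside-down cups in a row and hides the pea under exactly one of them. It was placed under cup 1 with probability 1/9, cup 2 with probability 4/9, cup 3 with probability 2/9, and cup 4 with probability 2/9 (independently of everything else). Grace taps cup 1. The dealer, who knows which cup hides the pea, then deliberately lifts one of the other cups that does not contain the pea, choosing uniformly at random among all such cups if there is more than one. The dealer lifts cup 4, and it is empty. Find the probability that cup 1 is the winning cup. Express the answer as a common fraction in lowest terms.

1/10

Condition on the true location of the pea.
If it is under cup 1 (prior 1/9): the dealer has 3 equally likely choices, so probability 1/3; weight (1/9)·(1/3) = 1/27.
If it is under cup 2 (prior 4/9): the dealer has 2 equally likely choices, so probability 1/2; weight (4/9)·(1/2) = 2/9.
If it is under cup 3 (prior 2/9): the dealer has 2 equally likely choices, so probability 1/2; weight (2/9)·(1/2) = 1/9.
If it is under cup 4 (prior 2/9): the dealer opened cup 4, so this case is ruled out; weight (2/9)·0 = 0.
The weights sum to 10/27.
So P(the pea under cup 1 | the dealer opened cup 4) = (1/27) / (10/27) = 1/10.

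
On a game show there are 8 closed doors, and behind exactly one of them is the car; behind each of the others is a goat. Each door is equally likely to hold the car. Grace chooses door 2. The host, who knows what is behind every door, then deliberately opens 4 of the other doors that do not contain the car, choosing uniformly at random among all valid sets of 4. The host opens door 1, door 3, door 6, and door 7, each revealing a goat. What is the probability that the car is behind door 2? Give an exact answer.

1/8

Apply Bayes' rule, conditioning on where the car actually is.
If it is behind any of doors 1, 3, 6, and 7 (prior 1/8 each): that door was opened and seen not to hold the prize — ruled out; weight (1/8)·0 = 0 each.
If it is behind door 2 (prior 1/8): the host has 35 equally likely choices, so probability 1/35; weight (1/8)·(1/35) = 1/280.
If it is behind any of doors 4, 5, and 8 (prior 1/8 each): the host has 15 equally likely choices, so probability 1/15; weight (1/8)·(1/15) = 1/120 each.
The weights sum to 1/35.
So P(the car behind door 2 | the host opened door 1, door 3, door 6, and door 7) = (1/280) / (1/35) = 1/8.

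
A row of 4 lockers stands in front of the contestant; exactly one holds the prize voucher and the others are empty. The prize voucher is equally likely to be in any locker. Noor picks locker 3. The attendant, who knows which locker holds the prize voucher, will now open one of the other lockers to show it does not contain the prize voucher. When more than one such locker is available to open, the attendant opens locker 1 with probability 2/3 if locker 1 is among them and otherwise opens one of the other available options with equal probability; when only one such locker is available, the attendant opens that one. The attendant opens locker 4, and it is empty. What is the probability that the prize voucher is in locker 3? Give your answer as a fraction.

1/6

Consider each possible location of the prize voucher in turn.
If it is in locker 1 (prior 1/4): locker 1 holds the prize so is unavailable; the attendant chooses uniformly among the 2 others, probability 1/2; weight (1/4)·(1/2) = 1/8.
If it is in locker 2 (prior 1/4): locker 1 is available but not opened, probability 1/3; weight (1/4)·(1/3) = 1/12.
If it is in locker 3 (prior 1/4): locker 1 is available but not opened; locker 4 gets probability (1 − 2/3)/2 = 1/6; weight (1/4)·(1/6) = 1/24.
If it is in locker 4 (prior 1/4): the attendant opened locker 4, so this case is ruled out; weight (1/4)·0 = 0.
The weights sum to 1/4.
So P(the prize voucher in locker 3 | the attendant opened locker 4) = (1/24) / (1/4) = 1/6.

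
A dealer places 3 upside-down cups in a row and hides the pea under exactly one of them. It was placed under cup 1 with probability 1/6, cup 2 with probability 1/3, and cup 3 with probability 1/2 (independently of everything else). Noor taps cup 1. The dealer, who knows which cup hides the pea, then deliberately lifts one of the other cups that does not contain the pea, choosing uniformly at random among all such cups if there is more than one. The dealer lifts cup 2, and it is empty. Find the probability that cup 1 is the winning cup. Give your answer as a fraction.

Consider each possible location of the pea in turn.
If it is under cup 1 (prior 1/6): the dealer has 2 equally likely choices, so probability 1/2; weight (1/6)·(1/2) = 1/12.
If it is under cup 2 (prior 1/3): the dealer opened cup 2, so this case is ruled out; weight (1/3)·0 = 0.
If it is under cup 3 (prior 1/2): the dealer has no choice, probability 1; weight (1/2)·1 = 1/2.
The weights sum to 7/12.
So P(the pea under cup 1 | the dealer opened cup 2) = (1/12) / (7/12) = 1/7.

1/7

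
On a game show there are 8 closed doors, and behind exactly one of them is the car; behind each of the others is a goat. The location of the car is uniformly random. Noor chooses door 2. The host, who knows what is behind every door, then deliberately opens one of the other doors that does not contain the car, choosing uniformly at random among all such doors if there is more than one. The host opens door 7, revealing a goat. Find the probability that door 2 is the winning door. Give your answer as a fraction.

1/8

Consider each possible location of the car in turn.
If it is behind any of doors 1, 3, 4, 5, 6, and 8 (prior 1/8 each): the host has 6 equally likely choices, so probability 1/6; weight (1/8)·(1/6) = 1/48 each.
If it is behind door 2 (prior 1/8): the host has 7 equally likely choices, so probability 1/7; weight (1/8)·(1/7) = 1/56.
If it is behind door 7 (prior 1/8): the host opened door 7, so this case is ruled out; weight (1/8)·0 = 0.
The weights sum to 1/7.
So P(the car behind door 2 | the host opened door 7) = (1/56) / (1/7) = 1/8.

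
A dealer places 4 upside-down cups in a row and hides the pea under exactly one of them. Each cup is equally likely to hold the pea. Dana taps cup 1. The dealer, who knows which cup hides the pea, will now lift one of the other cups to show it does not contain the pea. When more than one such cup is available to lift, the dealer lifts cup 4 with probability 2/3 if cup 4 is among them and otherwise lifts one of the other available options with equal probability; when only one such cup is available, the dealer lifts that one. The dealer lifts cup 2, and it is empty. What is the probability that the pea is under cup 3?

Consider each possible location of the pea in turn.
If it is under cup 1 (prior 1/4): cup 4 is available but not opened; cup 2 gets probability (1 − 2/3)/2 = 1/6; weight (1/4)·(1/6) = 1/24.
If it is under cup 2 (prior 1/4): the dealer opened cup 2, so this case is ruled out; weight (1/4)·0 = 0.
If it is under cup 3 (prior 1/4): cup 4 is available but not opened, probability 1/3; weight (1/4)·(1/3) = 1/12.
If it is under cup 4 (prior 1/4): cup 4 holds the prize so is unavailable; the dealer chooses uniformly among the 2 others, probability 1/2; weight (1/4)·(1/2) = 1/8.
The weights sum to 1/4.
So P(the pea under cup 3 | the dealer opened cup 2) = (1/12) / (1/4) = 1/3.

1/3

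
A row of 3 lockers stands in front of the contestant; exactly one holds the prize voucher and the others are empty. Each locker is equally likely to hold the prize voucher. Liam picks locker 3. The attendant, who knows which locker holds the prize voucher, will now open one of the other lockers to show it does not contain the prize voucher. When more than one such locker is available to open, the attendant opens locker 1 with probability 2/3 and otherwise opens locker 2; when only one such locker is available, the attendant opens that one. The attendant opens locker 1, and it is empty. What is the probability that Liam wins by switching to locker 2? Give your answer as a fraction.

Apply Bayes' rule, conditioning on where the prize voucher actually is.
If it is in locker 1 (prior 1/3): the attendant opened locker 1, so this case is ruled out; weight (1/3)·0 = 0.
If it is in locker 2 (prior 1/3): only locker 1 is available, probability 1; weight (1/3)·1 = 1/3.
If it is in locker 3 (prior 1/3): locker 1 is available, opened with probability 2/3; weight (1/3)·(2/3) = 2/9.
The weights sum to 5/9.
So P(the prize voucher in locker 2 | the attendant opened locker 1) = (1/3) / (5/9) = 3/5.

3/5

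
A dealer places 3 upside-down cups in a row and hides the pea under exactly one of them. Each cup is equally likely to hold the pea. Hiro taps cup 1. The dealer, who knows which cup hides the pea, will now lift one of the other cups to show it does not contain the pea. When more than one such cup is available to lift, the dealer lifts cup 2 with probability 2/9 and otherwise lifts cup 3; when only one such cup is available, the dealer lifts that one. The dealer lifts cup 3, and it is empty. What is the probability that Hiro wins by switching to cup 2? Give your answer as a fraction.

Apply Bayes' rule, conditioning on where the pea actually is.
If it is under cup 1 (prior 1/3): cup 2 is available but not opened, probability 7/9; weight (1/3)·(7/9) = 7/27.
If it is under cup 2 (prior 1/3): only cup 3 is available, probability 1; weight (1/3)·1 = 1/3.
If it is under cup 3 (prior 1/3): the dealer opened cup 3, so this case is ruled out; weight (1/3)·0 = 0.
The weights sum to 16/27.
So P(the pea under cup 2 | the dealer opened cup 3) = (1/3) / (16/27) = 9/16.

9/16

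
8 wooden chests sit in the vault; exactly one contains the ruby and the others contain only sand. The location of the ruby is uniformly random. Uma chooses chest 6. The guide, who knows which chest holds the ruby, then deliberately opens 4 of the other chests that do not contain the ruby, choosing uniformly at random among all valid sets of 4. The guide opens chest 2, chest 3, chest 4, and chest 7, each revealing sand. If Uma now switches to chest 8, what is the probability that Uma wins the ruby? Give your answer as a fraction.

7/24

Apply Bayes' rule, conditioning on where the ruby actually is.
If it is in any of chests 1, 5, and 8 (prior 1/8 each): the guide has 15 equally likely choices, so probability 1/15; weight (1/8)·(1/15) = 1/120 each.
If it is in any of chests 2, 3, 4, and 7 (prior 1/8 each): that chest was opened and seen not to hold the prize — ruled out; weight (1/8)·0 = 0 each.
If it is in chest 6 (prior 1/8): the guide has 35 equally likely choices, so probability 1/35; weight (1/8)·(1/35) = 1/280.
The weights sum to 1/35.
So P(the ruby in chest 8 | the guide opened chest 2, chest 3, chest 4, and chest 7) = (1/120) / (1/35) = 7/24.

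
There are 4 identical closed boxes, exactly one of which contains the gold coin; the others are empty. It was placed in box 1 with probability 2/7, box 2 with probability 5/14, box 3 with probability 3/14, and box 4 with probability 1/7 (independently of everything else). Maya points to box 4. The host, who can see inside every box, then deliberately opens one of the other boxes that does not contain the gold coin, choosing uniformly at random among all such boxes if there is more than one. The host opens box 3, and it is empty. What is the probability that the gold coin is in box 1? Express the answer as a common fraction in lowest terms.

Consider each possible location of the gold coin in turn.
If it is in box 1 (prior 2/7): the host has 2 equally likely choices, so probability 1/2; weight (2/7)·(1/2) = 1/7.
If it is in box 2 (prior 5/14): the host has 2 equally likely choices, so probability 1/2; weight (5/14)·(1/2) = 5/28.
If it is in box 3 (prior 3/14): the host opened box 3, so this case is ruled out; weight (3/14)·0 = 0.
If it is in box 4 (prior 1/7): the host has 3 equally likely choices, so probability 1/3; weight (1/7)·(1/3) = 1/21.
The weights sum to 31/84.
So P(the gold coin in box 1 | the host opened box 3) = (1/7) / (31/84) = 12/31.

12/31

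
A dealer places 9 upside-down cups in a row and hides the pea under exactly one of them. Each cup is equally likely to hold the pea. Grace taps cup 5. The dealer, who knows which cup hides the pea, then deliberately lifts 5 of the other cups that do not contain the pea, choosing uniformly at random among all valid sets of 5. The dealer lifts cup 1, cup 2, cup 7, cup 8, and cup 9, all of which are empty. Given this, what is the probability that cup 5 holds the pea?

1/9

Apply Bayes' rule, conditioning on where the pea actually is.
If it is under any of cups 1, 2, 7, 8, and 9 (prior 1/9 each): that cup was opened and seen not to hold the prize — ruled out; weight (1/9)·0 = 0 each.
If it is under any of cups 3, 4, and 6 (prior 1/9 each): the dealer has 21 equally likely choices, so probability 1/21; weight (1/9)·(1/21) = 1/189 each.
If it is under cup 5 (prior 1/9): the dealer has 56 equally likely choices, so probability 1/56; weight (1/9)·(1/56) = 1/504.
The weights sum to 1/56.
So P(the pea under cup 5 | the dealer opened cup 1, cup 2, cup 7, cup 8, and cup 9) = (1/504) / (1/56) = 1/9.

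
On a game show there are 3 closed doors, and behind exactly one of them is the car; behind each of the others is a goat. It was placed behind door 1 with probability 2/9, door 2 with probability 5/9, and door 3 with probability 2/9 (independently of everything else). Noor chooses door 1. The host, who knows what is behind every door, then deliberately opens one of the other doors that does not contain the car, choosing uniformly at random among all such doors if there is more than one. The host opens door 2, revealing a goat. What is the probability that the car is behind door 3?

Apply Bayes' rule, conditioning on where the car actually is.
If it is behind door 1 (prior 2/9): the host has 2 equally likely choices, so probability 1/2; weight (2/9)·(1/2) = 1/9.
If it is behind door 2 (prior 5/9): the host opened door 2, so this case is ruled out; weight (5/9)·0 = 0.
If it is behind door 3 (prior 2/9): the host has no choice, probability 1; weight (2/9)·1 = 2/9.
The weights sum to 1/3.
So P(the car behind door 3 | the host opened door 2) = (2/9) / (1/3) = 2/3.

2/3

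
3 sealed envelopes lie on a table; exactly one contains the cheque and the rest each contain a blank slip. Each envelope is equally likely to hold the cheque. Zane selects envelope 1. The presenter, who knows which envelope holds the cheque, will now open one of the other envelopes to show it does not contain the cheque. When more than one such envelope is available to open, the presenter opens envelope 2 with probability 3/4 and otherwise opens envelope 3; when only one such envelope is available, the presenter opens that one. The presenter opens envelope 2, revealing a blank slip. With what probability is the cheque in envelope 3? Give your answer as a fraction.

4/7

Consider each possible location of the cheque in turn.
If it is in envelope 1 (prior 1/3): envelope 2 is available, opened with probability 3/4; weight (1/3)·(3/4) = 1/4.
If it is in envelope 2 (prior 1/3): the presenter opened envelope 2, so this case is ruled out; weight (1/3)·0 = 0.
If it is in envelope 3 (prior 1/3): only envelope 2 is available, probability 1; weight (1/3)·1 = 1/3.
The weights sum to 7/12.
So P(the cheque in envelope 3 | the presenter opened envelope 2) = (1/3) / (7/12) = 4/7.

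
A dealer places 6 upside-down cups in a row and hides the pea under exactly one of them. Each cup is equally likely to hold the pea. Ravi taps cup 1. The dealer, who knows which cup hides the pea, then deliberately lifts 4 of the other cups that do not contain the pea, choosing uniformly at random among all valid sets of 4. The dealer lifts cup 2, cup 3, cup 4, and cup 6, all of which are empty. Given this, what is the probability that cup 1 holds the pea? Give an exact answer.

1/6

Consider each possible location of the pea in turn.
If it is under cup 1 (prior 1/6): the dealer has 5 equally likely choices, so probability 1/5; weight (1/6)·(1/5) = 1/30.
If it is under any of cups 2, 3, 4, and 6 (prior 1/6 each): that cup was opened and seen not to hold the prize — ruled out; weight (1/6)·0 = 0 each.
If it is under cup 5 (prior 1/6): the dealer has no choice, probability 1; weight (1/6)·1 = 1/6.
The weights sum to 1/5.
So P(the pea under cup 1 | the dealer opened cup 2, cup 3, cup 4, and cup 6) = (1/30) / (1/5) = 1/6.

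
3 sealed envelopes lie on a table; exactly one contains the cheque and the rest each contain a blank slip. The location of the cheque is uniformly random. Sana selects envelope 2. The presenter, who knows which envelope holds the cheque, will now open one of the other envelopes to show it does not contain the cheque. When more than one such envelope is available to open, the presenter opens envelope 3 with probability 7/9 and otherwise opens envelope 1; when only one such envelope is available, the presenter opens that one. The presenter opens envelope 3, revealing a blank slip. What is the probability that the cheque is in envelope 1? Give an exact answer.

9/16

Condition on the true location of the cheque.
If it is in envelope 1 (prior 1/3): only envelope 3 is available, probability 1; weight (1/3)·1 = 1/3.
If it is in envelope 2 (prior 1/3): envelope 3 is available, opened with probability 7/9; weight (1/3)·(7/9) = 7/27.
If it is in envelope 3 (prior 1/3): the presenter opened envelope 3, so this case is ruled out; weight (1/3)·0 = 0.
The weights sum to 16/27.
So P(the cheque in envelope 1 | the presenter opened envelope 3) = (1/3) / (16/27) = 9/16.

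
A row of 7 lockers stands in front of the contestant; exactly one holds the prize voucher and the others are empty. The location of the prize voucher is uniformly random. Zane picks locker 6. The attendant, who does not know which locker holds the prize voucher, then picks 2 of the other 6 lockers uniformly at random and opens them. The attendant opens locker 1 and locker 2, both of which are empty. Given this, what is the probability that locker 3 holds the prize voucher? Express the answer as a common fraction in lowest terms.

1/5

Consider each possible location of the prize voucher in turn.
If it is in either of lockers 1 and 2 (prior 1/7 each): that locker was opened and seen not to hold the prize — ruled out; weight (1/7)·0 = 0 each.
If it is in any of lockers 3, 4, 5, 6, and 7 (prior 1/7 each): the attendant picks exactly this set with probability 1/15 regardless, and none is the prize; weight (1/7)·(1/15) = 1/105 each.
The weights sum to 1/21.
So P(the prize voucher in locker 3 | the attendant opened locker 1 and locker 2) = (1/105) / (1/21) = 1/5.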